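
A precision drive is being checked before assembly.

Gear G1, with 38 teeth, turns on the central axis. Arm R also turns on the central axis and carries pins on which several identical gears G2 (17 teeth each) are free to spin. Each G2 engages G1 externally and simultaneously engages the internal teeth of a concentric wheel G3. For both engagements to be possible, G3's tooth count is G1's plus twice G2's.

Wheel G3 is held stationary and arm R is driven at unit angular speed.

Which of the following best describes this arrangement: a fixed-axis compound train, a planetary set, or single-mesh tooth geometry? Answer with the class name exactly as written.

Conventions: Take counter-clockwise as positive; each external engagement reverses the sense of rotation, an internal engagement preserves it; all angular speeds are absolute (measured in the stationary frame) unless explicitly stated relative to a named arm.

planetary set (38T centre, 17T on arm, 72T internal) — Willis relation
classification: planetary set

planetary set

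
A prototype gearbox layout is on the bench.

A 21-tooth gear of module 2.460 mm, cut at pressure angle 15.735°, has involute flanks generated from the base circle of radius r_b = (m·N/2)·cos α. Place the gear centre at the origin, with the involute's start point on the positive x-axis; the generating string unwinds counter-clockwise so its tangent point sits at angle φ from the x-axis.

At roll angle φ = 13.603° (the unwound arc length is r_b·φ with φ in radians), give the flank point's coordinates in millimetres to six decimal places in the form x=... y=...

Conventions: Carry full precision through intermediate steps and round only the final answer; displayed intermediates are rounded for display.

x=25.552909 y=0.110281

single-mesh involute tooth geometry (21T wheel at module 2.460)
pitch radius r_p = m·N/2 = 2.460·21/2 = 25.830000
base radius r_b = r_p·cos α = 25.830000·cos 15.735° = 24.862053
roll angle φ = 13.603° = 0.23741714 rad
x = r_b·(cos φ + φ·sin φ) = 25.552909
y = r_b·(sin φ − φ·cos φ) = 0.110281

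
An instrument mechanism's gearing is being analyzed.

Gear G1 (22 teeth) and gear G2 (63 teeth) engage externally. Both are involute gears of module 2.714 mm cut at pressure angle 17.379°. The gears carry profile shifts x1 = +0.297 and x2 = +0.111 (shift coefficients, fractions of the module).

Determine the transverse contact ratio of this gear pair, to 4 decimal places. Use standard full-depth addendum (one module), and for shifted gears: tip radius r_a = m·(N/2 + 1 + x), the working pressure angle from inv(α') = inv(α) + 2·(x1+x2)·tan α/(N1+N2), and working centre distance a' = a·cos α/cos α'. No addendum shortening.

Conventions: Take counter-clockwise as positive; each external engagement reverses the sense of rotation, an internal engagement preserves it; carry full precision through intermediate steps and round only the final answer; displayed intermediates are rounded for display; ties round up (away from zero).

1.7002

topology: single-mesh involute geometry — m = 2.714, 22T/63T pair
base radii: r_b1 = 28.491161, r_b2 = 81.588325
tip radii: r_a1 = 33.374058, r_a2 = 88.506254
inv(α') = inv(17.379°) + 2·(+0.297+0.111)·tan α/(22+63) = 0.01266236  ⇒  α' = 18.97450°
a' = a·cos α / cos α' = 115.3450·cos 17.379°/cos 18.97450° = 116.404512
action lengths: √(r_a1²−r_b1²) = 17.380492, √(r_a2²−r_b2²) = 34.303094
base pitch p_b = π·m·cos α = 8.137057
CR = (17.380492 + 34.303094 − 116.404512·sin 18.97450°)/8.137057 = 1.700243
contact ratio ≈ 1.7002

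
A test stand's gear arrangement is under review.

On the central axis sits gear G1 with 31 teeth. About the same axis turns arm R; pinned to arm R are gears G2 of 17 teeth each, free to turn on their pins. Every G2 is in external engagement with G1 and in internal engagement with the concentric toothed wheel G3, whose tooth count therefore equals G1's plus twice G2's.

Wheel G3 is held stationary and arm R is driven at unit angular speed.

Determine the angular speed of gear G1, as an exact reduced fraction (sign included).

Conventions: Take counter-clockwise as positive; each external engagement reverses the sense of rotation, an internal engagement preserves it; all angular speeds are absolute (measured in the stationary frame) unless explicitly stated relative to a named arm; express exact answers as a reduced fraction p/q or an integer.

topology: planetary set — G1 31T / G2 17T / G3 65T, arm = carrier (Willis)
ring teeth: 31 + 2·17 = 65
31(ω_sun−ω_arm) = −65(ω_ring−ω_arm),  ω_ring = 0, ω_arm = 1
ω_sun = 1 − (65/31)(0−1) = 96/31
exact speed ratio = 96/31

96/31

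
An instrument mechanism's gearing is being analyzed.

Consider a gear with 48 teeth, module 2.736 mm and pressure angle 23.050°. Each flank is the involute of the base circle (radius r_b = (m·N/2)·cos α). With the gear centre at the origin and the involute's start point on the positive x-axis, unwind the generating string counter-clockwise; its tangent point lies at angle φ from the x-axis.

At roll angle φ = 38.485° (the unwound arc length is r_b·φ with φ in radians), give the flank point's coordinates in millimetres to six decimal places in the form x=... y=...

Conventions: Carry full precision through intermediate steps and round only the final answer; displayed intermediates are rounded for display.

recognized (one wheel, involute flank): single-mesh tooth geometry, m = 2.736, N = 48
pitch radius r_p = m·N/2 = 2.736·48/2 = 65.664000
base radius r_b = r_p·cos α = 65.664000·cos 23.050° = 60.421618
roll angle φ = 38.485° = 0.67168996 rad
x = r_b·(cos φ + φ·sin φ) = 72.552484
y = r_b·(sin φ − φ·cos φ) = 5.832513

x=72.552484 y=5.832513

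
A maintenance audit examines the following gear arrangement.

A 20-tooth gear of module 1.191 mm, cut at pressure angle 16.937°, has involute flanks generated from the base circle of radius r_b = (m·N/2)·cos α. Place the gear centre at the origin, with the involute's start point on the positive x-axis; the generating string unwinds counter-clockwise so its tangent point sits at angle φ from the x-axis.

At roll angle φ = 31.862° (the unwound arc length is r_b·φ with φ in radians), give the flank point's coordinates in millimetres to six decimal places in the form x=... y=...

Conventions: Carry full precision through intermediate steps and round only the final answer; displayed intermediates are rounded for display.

x=13.021207 y=0.633131

recognized (one wheel, involute flank): single-mesh tooth geometry, m = 1.191, N = 20
pitch radius r_p = m·N/2 = 1.191·20/2 = 11.910000
base radius r_b = r_p·cos α = 11.910000·cos 16.937° = 11.393412
roll angle φ = 31.862° = 0.55609681 rad
x = r_b·(cos φ + φ·sin φ) = 13.021207
y = r_b·(sin φ − φ·cos φ) = 0.633131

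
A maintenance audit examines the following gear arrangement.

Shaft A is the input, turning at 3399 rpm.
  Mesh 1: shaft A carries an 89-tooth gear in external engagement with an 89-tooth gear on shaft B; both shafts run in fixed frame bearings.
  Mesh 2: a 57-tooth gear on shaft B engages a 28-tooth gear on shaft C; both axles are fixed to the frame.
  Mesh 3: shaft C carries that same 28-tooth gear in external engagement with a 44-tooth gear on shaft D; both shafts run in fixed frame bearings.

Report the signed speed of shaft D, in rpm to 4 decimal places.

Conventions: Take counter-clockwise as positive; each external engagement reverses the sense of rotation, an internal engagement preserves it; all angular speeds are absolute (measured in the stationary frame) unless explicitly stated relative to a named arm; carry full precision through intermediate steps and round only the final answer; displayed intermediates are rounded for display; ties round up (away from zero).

recognized (4 fixed axles, 3 meshes): fixed-axis compound train
mesh 1 [89T→89T]: ω = 3399.0000×89/89 = 3399.0000 rpm, sense flips to −
mesh 2 [57T→28T]: ω = 3399.0000×57/28 = 6919.3929 rpm, sense flips to +
mesh 3 [28T→44T]: ω = 6919.3929×28/44 = 4403.2500 rpm, sense flips to −
signed output speed = -4403.2500 rpm

-4403.2500 rpm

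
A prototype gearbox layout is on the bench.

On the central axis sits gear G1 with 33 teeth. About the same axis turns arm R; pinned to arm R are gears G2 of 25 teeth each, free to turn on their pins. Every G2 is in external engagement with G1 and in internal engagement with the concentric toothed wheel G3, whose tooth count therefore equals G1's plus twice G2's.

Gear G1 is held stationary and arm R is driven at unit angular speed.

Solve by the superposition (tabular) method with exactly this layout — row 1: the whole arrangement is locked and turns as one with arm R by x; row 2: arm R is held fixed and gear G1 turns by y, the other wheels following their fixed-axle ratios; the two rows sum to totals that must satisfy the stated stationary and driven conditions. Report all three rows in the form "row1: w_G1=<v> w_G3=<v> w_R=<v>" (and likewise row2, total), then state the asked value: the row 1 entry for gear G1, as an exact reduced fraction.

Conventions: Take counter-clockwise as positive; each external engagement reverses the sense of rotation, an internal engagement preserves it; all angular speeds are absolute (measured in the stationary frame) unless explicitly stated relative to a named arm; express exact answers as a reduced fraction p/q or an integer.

topology: planetary set — G1 33T / G2 25T / G3 83T, arm = carrier (Willis)
superposition row 1 [locked train]: every member turns x
row 2 (arm held, sun turns y): ω_ring = −(33/83)·y, ω_arm = 0
boundary: total ω_sun = x + y = 0 and total ω_arm = x = 1  ⇒  y = -1, x = 1
row 2 ring = −(33/83)·(-1) = 33/83
totals (row 1 + row 2): sun 1 + (-1) = 0, ring 1 + 33/83 = 116/83, arm 1 + 0 = 1
asked cell (row1, sun) = 1

row1: w_G1=1 w_G3=1 w_R=1
row2: w_G1=-1 w_G3=33/83 w_R=0
total: w_G1=0 w_G3=116/83 w_R=1
asked value: 1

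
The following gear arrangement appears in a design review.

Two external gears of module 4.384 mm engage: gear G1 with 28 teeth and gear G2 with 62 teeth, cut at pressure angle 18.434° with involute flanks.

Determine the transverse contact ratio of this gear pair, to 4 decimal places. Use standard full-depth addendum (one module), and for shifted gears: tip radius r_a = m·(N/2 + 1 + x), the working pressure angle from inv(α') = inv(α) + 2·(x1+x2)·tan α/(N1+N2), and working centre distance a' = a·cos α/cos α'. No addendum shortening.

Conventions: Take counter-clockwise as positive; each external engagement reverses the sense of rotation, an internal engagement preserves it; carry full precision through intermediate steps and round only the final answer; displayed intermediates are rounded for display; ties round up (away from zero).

1.7967

recognized (one external pair, fixed centres): single-mesh tooth geometry, m = 4.384, N1 = 28, N2 = 62
base radii: r_b1 = 58.226708, r_b2 = 128.930567
tip radii: r_a1 = 65.760000, r_a2 = 140.288000
no profile shift: α' = α, a' = a
action lengths: √(r_a1²−r_b1²) = 30.561874, √(r_a2²−r_b2²) = 55.295858
base pitch p_b = π·m·cos α = 13.066043
CR = (30.561874 + 55.295858 − 197.280000·sin 18.43400°)/13.066043 = 1.796674
contact ratio ≈ 1.7967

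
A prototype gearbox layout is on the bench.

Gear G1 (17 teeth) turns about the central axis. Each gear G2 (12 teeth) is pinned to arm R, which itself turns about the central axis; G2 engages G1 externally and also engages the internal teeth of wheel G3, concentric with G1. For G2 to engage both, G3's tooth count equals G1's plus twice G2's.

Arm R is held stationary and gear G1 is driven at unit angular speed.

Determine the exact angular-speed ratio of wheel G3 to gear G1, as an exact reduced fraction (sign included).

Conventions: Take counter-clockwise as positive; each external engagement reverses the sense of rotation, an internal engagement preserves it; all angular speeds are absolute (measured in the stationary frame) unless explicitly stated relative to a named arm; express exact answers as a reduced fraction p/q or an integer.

planetary set (17T centre, 12T on arm, 41T internal) — Willis relation
ring teeth: 17 + 2·12 = 41
17(ω_sun−ω_arm) = −41(ω_ring−ω_arm),  ω_arm = 0, ω_sun = 1
ω_ring = 0 − (17/41)(1−0) = -17/41
ω_out/ω_in = -17/41

-17/41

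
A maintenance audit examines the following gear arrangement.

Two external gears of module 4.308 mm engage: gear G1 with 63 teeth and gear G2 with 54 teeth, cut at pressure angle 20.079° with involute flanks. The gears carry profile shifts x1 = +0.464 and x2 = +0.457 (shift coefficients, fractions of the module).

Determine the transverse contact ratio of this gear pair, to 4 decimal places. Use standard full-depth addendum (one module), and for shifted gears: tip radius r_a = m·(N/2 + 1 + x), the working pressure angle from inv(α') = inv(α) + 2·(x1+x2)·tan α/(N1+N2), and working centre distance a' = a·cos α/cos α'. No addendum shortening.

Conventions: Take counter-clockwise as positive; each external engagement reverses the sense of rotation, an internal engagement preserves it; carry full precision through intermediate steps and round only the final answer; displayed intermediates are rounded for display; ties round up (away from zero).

1.6759

single-mesh involute tooth geometry (63T engaging 54T at module 4.308)
base radii: r_b1 = 127.454052, r_b2 = 109.246331
tip radii: r_a1 = 142.008912, r_a2 = 122.592756
inv(α') = inv(20.079°) + 2·(+0.464+0.457)·tan α/(63+54) = 0.02084262  ⇒  α' = 22.27311°
a' = a·cos α / cos α' = 252.0180·cos 20.079°/cos 22.27311° = 255.785091
action lengths: √(r_a1²−r_b1²) = 62.625838, √(r_a2²−r_b2²) = 55.625741
base pitch p_b = π·m·cos α = 12.711388
CR = (62.625838 + 55.625741 − 255.785091·sin 22.27311°)/12.711388 = 1.675934
contact ratio ≈ 1.6759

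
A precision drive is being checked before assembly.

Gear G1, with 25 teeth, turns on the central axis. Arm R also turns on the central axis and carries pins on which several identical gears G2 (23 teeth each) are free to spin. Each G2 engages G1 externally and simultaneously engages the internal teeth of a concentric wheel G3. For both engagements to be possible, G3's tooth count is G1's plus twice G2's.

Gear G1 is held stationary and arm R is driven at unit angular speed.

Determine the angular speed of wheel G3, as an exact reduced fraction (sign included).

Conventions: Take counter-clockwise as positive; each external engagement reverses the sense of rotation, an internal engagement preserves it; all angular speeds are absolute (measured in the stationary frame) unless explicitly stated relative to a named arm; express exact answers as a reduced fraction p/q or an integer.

96/71

class = planetary set [G3 = 25+2·23 = 71; Willis about the carrier]
ring teeth: 25 + 2·23 = 71
25(ω_sun−ω_arm) = −71(ω_ring−ω_arm),  ω_sun = 0, ω_arm = 1
ω_ring = 1 − (25/71)(0−1) = 96/71
exact speed ratio = 96/71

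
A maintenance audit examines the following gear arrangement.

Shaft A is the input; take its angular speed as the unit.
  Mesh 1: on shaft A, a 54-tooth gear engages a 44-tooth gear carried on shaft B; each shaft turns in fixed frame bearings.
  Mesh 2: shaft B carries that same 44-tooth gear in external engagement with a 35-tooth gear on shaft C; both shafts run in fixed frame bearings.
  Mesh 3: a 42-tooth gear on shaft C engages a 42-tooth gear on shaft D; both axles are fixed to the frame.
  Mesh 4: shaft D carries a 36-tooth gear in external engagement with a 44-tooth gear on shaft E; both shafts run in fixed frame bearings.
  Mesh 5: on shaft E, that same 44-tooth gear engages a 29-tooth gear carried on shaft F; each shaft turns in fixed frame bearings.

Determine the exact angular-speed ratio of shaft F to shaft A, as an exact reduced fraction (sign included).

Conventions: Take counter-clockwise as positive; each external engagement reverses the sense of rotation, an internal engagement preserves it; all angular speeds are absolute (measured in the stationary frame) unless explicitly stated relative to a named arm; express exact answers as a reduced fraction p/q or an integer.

class = fixed-axis compound train [5 meshes; 5 ratios multiply, 5 sense flips]
mesh 1 [54T→44T]: running ratio 27/22, sense −
mesh 2 [44T→35T]: running ratio 54/35, sense +
mesh 3 [42T→42T]: running ratio 54/35, sense −
mesh 4 [36T→44T]: running ratio 486/385, sense +
mesh 5 [44T→29T]: running ratio 1944/1015, sense −
ω_out/ω_in = -1944/1015

-1944/1015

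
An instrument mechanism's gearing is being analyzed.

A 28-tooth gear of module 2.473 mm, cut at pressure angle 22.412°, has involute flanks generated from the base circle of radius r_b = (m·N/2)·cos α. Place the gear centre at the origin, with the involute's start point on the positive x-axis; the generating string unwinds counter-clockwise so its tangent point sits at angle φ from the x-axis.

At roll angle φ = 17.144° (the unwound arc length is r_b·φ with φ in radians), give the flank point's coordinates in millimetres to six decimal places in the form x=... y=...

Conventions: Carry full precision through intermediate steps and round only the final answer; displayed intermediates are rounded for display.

x=33.407779 y=0.283268

single-mesh involute tooth geometry (28T wheel at module 2.473)
pitch radius r_p = m·N/2 = 2.473·28/2 = 34.622000
base radius r_b = r_p·cos α = 34.622000·cos 22.412° = 32.006869
roll angle φ = 17.144° = 0.29921925 rad
x = r_b·(cos φ + φ·sin φ) = 33.407779
y = r_b·(sin φ − φ·cos φ) = 0.283268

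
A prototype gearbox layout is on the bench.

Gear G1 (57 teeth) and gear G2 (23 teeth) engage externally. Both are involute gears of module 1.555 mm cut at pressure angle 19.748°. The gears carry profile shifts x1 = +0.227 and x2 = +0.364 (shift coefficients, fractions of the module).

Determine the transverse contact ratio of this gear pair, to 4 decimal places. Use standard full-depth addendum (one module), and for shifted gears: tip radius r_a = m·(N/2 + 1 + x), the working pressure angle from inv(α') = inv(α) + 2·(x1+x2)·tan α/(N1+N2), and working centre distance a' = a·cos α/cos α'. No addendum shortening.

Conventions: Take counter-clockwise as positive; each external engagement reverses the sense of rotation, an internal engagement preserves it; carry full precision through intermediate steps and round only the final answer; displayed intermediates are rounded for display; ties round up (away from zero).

recognized (one external pair, fixed centres): single-mesh tooth geometry, m = 1.555, N1 = 57, N2 = 23
base radii: r_b1 = 41.711091, r_b2 = 16.830791
tip radii: r_a1 = 46.225485, r_a2 = 20.003520
inv(α') = inv(19.748°) + 2·(+0.227+0.364)·tan α/(57+23) = 0.01963384  ⇒  α' = 21.85150°
a' = a·cos α / cos α' = 62.2000·cos 19.748°/cos 21.85150° = 63.073615
action lengths: √(r_a1²−r_b1²) = 19.924366, √(r_a2²−r_b2²) = 10.810425
base pitch p_b = π·m·cos α = 4.597869
CR = (19.924366 + 10.810425 − 63.073615·sin 21.85150°)/4.597869 = 1.578700
contact ratio ≈ 1.5787

1.5787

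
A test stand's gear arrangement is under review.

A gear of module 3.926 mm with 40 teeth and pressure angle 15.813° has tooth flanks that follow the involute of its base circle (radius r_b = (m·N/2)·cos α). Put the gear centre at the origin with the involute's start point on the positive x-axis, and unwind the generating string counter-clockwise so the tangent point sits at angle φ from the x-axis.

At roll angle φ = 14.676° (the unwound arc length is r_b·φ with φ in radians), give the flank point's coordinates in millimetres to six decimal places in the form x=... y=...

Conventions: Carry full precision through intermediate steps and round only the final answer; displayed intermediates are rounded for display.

recognized (one wheel, involute flank): single-mesh tooth geometry, m = 3.926, N = 40
pitch radius r_p = m·N/2 = 3.926·40/2 = 78.520000
base radius r_b = r_p·cos α = 78.520000·cos 15.813° = 75.548504
roll angle φ = 14.676° = 0.25614452 rad
x = r_b·(cos φ + φ·sin φ) = 77.986370
y = r_b·(sin φ − φ·cos φ) = 0.420444

x=77.986370 y=0.420444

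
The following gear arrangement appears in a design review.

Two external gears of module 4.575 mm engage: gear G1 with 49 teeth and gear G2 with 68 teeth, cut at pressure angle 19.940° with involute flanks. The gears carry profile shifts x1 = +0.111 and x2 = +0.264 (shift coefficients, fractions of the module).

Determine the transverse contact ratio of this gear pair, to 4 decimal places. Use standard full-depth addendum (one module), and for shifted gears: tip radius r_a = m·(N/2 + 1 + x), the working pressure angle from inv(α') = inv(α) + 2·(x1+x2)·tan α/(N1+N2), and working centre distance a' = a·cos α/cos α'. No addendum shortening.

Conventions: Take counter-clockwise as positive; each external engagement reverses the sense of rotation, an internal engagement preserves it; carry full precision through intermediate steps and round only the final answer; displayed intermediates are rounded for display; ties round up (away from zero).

1.7272

recognized (one external pair, fixed centres): single-mesh tooth geometry, m = 4.575, N1 = 49, N2 = 68
base radii: r_b1 = 105.367884, r_b2 = 146.224819
tip radii: r_a1 = 117.170325, r_a2 = 161.332800
inv(α') = inv(19.940°) + 2·(+0.111+0.264)·tan α/(49+68) = 0.01709165  ⇒  α' = 20.90102°
a' = a·cos α / cos α' = 267.6375·cos 19.940°/cos 20.90102° = 269.314077
action lengths: √(r_a1²−r_b1²) = 51.249332, √(r_a2²−r_b2²) = 68.165788
base pitch p_b = π·m·cos α = 13.511142
CR = (51.249332 + 68.165788 − 269.314077·sin 20.90102°)/13.511142 = 1.727172
contact ratio ≈ 1.7272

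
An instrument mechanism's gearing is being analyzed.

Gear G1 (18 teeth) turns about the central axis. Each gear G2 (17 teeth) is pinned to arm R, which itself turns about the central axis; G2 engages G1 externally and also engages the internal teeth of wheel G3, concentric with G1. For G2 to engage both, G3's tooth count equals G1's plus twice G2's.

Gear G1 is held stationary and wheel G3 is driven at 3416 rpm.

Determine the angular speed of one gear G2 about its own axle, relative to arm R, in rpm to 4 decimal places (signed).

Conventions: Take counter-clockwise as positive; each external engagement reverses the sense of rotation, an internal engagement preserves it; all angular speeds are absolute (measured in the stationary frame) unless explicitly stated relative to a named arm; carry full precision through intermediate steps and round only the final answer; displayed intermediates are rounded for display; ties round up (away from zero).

class = planetary set [G3 = 18+2·17 = 52; Willis about the carrier]
normalise by the input: solve with ω_ring = 1, then scale by 3416 rpm
ring teeth: 18 + 2·17 = 52
18(ω_sun−ω_arm) = −52(ω_ring−ω_arm),  ω_sun = 0, ω_ring = 1
18(0−ω_arm) = −52(1−ω_arm)  ⇒  70·ω_arm = 52  ⇒  ω_arm = 26/35
sun–planet mesh: 18·(0−26/35) = −17·(ω_p−ω_arm)  ⇒  ω_p−ω_arm = 468/595
scale: ω_p−ω_arm = 468/595 × 3416 rpm = +2686.8706 rpm

+2686.8706 rpm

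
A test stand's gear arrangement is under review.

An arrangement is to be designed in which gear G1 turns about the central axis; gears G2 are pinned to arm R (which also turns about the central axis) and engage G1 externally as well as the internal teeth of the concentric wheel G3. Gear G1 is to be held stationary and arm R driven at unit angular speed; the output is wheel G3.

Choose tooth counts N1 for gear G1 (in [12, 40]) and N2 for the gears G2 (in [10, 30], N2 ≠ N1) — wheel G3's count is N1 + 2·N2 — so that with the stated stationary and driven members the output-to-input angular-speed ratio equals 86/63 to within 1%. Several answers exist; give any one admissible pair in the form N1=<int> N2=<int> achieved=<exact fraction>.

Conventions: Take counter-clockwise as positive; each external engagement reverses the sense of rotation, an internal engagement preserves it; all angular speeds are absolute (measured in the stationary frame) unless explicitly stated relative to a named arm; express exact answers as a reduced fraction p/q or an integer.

topology: planetary set — design target 86/63, arm = carrier (Willis)
Willis with ω_sun = 0: ω_ring/ω_arm = (N1+N3)/N3; set equal to 86/63  ⇒  N3/N1 = 1/(86/63 − 1) = 63/23
N3 = N1 + 2·N2  ⇒  N2/N1 = (N3/N1 − 1)/2 = (63/23 − 1)/2 = 20/23
smallest multiple with N1 ≥ 12 and N2 ≥ 10: k = 1  ⇒  N1 = 1·23 = 23, N2 = 1·20 = 20 (N1 ≤ 40, N2 ≤ 30, N2 ≠ N1 ✓), N3 = 23 + 2·20 = 63
check: (N1+N3)/N3 with N1 = 23, N3 = 63 gives 86/63; |achieved − target| = 0 ≤ 43/3150 ✓

N1=23 N2=20 achieved=86/63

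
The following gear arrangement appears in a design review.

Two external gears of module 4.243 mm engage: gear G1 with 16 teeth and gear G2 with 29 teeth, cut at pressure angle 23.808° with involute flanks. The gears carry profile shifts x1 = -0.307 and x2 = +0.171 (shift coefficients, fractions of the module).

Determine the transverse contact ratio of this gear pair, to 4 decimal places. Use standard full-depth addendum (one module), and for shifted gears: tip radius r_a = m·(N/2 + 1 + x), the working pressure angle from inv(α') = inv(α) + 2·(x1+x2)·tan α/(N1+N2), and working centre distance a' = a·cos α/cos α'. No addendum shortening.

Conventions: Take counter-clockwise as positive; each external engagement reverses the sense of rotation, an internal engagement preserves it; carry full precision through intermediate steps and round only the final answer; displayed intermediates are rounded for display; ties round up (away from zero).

1.4952

single-mesh involute tooth geometry (16T engaging 29T at module 4.243)
base radii: r_b1 = 31.055478, r_b2 = 56.288054
tip radii: r_a1 = 36.884399, r_a2 = 66.492053
inv(α') = inv(23.808°) + 2·(-0.307+0.171)·tan α/(16+29) = 0.02302444  ⇒  α' = 22.99216°
a' = a·cos α / cos α' = 95.4675·cos 23.808°/cos 22.99216° = 94.881041
action lengths: √(r_a1²−r_b1²) = 19.900155, √(r_a2²−r_b2²) = 35.395594
base pitch p_b = π·m·cos α = 12.195458
CR = (19.900155 + 35.395594 − 94.881041·sin 22.99216°)/12.195458 = 1.495207
contact ratio ≈ 1.4952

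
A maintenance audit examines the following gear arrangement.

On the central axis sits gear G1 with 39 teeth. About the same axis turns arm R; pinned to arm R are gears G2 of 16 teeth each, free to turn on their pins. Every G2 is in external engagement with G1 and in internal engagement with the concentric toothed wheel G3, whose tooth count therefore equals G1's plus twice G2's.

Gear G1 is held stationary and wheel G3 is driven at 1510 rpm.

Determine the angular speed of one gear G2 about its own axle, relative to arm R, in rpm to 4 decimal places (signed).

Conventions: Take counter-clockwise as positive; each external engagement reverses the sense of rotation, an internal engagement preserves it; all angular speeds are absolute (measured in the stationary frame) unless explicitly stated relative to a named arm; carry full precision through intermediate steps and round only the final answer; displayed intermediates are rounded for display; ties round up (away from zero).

class = planetary set [G3 = 39+2·16 = 71; Willis about the carrier]
normalise by the input: solve with ω_ring = 1, then scale by 1510 rpm
ring teeth: 39 + 2·16 = 71
39(ω_sun−ω_arm) = −71(ω_ring−ω_arm),  ω_sun = 0, ω_ring = 1
39(0−ω_arm) = −71(1−ω_arm)  ⇒  110·ω_arm = 71  ⇒  ω_arm = 71/110
sun–planet mesh: 39·(0−71/110) = −16·(ω_p−ω_arm)  ⇒  ω_p−ω_arm = 2769/1760
scale: ω_p−ω_arm = 2769/1760 × 1510 rpm = +2375.6761 rpm

+2375.6761 rpm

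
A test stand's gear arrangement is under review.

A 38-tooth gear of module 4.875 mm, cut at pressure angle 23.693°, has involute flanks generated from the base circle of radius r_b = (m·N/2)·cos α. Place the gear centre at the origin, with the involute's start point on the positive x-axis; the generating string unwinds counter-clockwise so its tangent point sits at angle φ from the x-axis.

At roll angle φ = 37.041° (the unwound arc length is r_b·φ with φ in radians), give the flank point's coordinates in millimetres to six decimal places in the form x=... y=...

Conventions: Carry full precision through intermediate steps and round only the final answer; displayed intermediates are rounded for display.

x=100.732994 y=7.324619

class = single-mesh tooth geometry [base-circle involute, m = 4.875, 38T]
pitch radius r_p = m·N/2 = 4.875·38/2 = 92.625000
base radius r_b = r_p·cos α = 92.625000·cos 23.693° = 84.817796
roll angle φ = 37.041° = 0.64648741 rad
x = r_b·(cos φ + φ·sin φ) = 100.732994
y = r_b·(sin φ − φ·cos φ) = 7.324619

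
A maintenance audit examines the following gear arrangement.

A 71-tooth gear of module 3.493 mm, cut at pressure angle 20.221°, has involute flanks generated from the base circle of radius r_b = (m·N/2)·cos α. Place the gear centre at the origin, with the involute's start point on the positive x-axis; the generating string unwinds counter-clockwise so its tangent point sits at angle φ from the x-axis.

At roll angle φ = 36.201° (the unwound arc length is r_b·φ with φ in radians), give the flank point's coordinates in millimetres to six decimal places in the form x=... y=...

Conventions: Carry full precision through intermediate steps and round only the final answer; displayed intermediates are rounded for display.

recognized (one wheel, involute flank): single-mesh tooth geometry, m = 3.493, N = 71
pitch radius r_p = m·N/2 = 3.493·71/2 = 124.001500
base radius r_b = r_p·cos α = 124.001500·cos 20.221° = 116.358841
roll angle φ = 36.201° = 0.63182664 rad
x = r_b·(cos φ + φ·sin φ) = 137.317314
y = r_b·(sin φ − φ·cos φ) = 9.397982

x=137.317314 y=9.397982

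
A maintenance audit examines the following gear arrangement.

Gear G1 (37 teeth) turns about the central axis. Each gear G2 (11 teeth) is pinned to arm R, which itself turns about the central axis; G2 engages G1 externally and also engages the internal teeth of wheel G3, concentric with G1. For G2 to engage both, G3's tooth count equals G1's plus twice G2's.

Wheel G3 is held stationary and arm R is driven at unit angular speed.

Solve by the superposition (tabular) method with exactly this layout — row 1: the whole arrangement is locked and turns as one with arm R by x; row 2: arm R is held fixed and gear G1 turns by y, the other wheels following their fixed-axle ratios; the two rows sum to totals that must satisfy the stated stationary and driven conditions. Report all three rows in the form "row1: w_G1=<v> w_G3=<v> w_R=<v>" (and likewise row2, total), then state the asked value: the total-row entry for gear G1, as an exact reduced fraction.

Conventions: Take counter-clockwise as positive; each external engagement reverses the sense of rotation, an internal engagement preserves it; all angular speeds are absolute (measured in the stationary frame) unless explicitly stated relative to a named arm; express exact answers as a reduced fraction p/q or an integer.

row1: w_G1=1 w_G3=1 w_R=1
row2: w_G1=59/37 w_G3=-1 w_R=0
total: w_G1=96/37 w_G3=0 w_R=1
asked value: 96/37

topology: planetary set — G1 37T / G2 11T / G3 59T, arm = carrier (Willis)
row 1: whole set turns with the arm by x
superposition row 2 [arm held]: sun y, ring −(37/59)·y, arm 0
boundary: total ω_ring = x − (37/59)·y = 0 and total ω_arm = x = 1  ⇒  y = 59/37, x = 1
row 2 ring = −(37/59)·59/37 = -1
totals (row 1 + row 2): sun 1 + 59/37 = 96/37, ring 1 + (-1) = 0, arm 1 + 0 = 1
asked cell (total, sun) = 96/37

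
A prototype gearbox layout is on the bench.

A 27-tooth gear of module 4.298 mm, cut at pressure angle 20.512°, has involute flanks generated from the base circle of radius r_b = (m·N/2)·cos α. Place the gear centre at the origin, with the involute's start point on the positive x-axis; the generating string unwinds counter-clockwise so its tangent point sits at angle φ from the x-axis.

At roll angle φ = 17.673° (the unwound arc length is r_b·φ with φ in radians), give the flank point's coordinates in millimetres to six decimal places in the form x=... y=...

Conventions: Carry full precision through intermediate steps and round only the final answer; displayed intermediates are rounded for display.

x=56.868336 y=0.526572

single-mesh involute tooth geometry (27T wheel at module 4.298)
pitch radius r_p = m·N/2 = 4.298·27/2 = 58.023000
base radius r_b = r_p·cos α = 58.023000·cos 20.512° = 54.344273
roll angle φ = 17.673° = 0.30845204 rad
x = r_b·(cos φ + φ·sin φ) = 56.868336
y = r_b·(sin φ − φ·cos φ) = 0.526572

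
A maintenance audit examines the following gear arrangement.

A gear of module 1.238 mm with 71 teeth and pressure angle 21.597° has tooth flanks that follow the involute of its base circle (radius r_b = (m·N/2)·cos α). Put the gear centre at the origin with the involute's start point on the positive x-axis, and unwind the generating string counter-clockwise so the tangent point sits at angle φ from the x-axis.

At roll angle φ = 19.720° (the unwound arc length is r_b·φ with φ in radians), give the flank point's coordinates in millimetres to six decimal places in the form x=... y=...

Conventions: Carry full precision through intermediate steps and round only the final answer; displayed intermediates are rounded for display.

topology: single-mesh involute geometry — m = 1.238, N = 71
pitch radius r_p = m·N/2 = 1.238·71/2 = 43.949000
base radius r_b = r_p·cos α = 43.949000·cos 21.597° = 40.863594
roll angle φ = 19.720° = 0.34417893 rad
x = r_b·(cos φ + φ·sin φ) = 43.212720
y = r_b·(sin φ − φ·cos φ) = 0.548801

x=43.212720 y=0.548801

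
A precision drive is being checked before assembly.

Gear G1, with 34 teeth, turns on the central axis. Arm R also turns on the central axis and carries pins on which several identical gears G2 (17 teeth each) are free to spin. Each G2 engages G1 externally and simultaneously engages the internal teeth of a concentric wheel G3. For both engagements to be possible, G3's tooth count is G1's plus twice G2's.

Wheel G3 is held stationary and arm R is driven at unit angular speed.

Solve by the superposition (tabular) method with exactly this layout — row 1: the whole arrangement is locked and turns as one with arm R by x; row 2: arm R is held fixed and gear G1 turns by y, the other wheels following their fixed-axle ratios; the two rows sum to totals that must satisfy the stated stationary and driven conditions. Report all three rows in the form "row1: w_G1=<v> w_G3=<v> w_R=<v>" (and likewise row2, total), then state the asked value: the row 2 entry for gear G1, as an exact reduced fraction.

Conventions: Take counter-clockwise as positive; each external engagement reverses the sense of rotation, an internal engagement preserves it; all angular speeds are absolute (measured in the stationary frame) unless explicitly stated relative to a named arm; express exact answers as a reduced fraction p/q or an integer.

row1: w_G1=1 w_G3=1 w_R=1
row2: w_G1=2 w_G3=-1 w_R=0
total: w_G1=3 w_G3=0 w_R=1
asked value: 2

topology: planetary set — G1 34T / G2 17T / G3 68T, arm = carrier (Willis)
row 1 (train locked, turned with arm): all members turn x
superposition row 2 [arm held]: sun y, ring −(34/68)·y, arm 0
boundary: total ω_ring = x − (34/68)·y = 0 and total ω_arm = x = 1  ⇒  y = 2, x = 1
row 2 ring = −(34/68)·2 = -1
totals (row 1 + row 2): sun 1 + 2 = 3, ring 1 + (-1) = 0, arm 1 + 0 = 1
asked cell (row2, sun) = 2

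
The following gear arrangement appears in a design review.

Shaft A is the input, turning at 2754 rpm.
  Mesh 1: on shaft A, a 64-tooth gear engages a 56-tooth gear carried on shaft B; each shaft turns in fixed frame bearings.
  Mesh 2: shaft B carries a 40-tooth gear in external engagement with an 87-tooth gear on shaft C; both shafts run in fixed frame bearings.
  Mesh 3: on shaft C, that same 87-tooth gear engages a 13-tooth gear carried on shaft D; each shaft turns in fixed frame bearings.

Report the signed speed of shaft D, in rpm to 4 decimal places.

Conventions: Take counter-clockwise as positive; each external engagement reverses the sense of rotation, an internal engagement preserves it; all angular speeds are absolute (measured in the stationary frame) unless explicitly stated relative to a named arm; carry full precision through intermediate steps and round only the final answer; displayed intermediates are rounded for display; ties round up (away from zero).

-9684.3956 rpm

recognized (4 fixed axles, 3 meshes): fixed-axis compound train
mesh 1 [64T→56T]: ω = 2754.0000×64/56 = 3147.4286 rpm, sense flips to −
mesh 2 [40T→87T]: ω = 3147.4286×40/87 = 1447.0936 rpm, sense flips to +
mesh 3 [87T→13T]: ω = 1447.0936×87/13 = 9684.3956 rpm, sense flips to −
signed output speed = -9684.3956 rpm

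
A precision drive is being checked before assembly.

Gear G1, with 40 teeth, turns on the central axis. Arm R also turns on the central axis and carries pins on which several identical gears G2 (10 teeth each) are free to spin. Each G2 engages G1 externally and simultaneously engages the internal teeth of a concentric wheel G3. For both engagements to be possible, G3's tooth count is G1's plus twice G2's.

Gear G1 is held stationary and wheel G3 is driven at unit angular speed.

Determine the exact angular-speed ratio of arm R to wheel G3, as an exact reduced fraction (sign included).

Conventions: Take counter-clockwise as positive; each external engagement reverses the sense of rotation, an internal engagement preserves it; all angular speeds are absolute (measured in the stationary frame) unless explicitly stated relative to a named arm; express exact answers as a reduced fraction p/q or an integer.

class = planetary set [G3 = 40+2·10 = 60; Willis about the carrier]
ring teeth: 40 + 2·10 = 60
40(ω_sun−ω_arm) = −60(ω_ring−ω_arm),  ω_sun = 0, ω_ring = 1
40(0−ω_arm) = −60(1−ω_arm)  ⇒  100·ω_arm = 60  ⇒  ω_arm = 3/5
ω_out/ω_in = 3/5

3/5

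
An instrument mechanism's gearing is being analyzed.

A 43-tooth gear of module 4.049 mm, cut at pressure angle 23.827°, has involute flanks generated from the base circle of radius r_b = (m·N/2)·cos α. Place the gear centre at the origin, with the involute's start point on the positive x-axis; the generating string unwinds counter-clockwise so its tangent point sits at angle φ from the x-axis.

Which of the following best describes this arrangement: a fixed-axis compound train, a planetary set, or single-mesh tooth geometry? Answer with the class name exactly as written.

single-mesh tooth geometry

topology: single-mesh involute geometry — m = 4.049, N = 43
classification: single-mesh tooth geometry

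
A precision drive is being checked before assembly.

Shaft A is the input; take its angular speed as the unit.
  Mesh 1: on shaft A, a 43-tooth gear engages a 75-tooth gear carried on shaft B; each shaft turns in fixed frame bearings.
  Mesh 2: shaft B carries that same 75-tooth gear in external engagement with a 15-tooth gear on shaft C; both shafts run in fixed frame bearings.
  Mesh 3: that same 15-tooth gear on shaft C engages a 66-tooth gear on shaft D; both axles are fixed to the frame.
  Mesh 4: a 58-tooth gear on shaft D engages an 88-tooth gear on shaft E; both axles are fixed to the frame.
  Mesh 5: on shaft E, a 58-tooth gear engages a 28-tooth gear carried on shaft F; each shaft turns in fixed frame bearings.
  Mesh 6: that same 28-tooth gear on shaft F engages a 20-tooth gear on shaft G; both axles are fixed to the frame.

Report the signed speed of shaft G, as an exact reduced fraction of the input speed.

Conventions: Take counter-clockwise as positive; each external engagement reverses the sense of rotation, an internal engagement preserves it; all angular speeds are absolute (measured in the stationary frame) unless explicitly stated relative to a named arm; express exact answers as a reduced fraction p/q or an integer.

36163/29040

6-mesh fixed-axis compound train (all bearings frame-fixed)
mesh 1 [43T→75T]: |ω|/ω_in = 1×43/75 = 43/75, sense flips to −
mesh 2 [75T→15T]: |ω|/ω_in = (43/75)×75/15 = 43/15, sense flips to +
mesh 3 [15T→66T]: |ω|/ω_in = (43/15)×15/66 = 43/66, sense flips to −
mesh 4 [58T→88T]: |ω|/ω_in = (43/66)×58/88 = 1247/2904, sense flips to +
mesh 5 [58T→28T]: |ω|/ω_in = (1247/2904)×58/28 = 36163/40656, sense flips to −
mesh 6 [28T→20T]: |ω|/ω_in = (36163/40656)×28/20 = 36163/29040, sense flips to +
signed output speed (× input speed) = 36163/29040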